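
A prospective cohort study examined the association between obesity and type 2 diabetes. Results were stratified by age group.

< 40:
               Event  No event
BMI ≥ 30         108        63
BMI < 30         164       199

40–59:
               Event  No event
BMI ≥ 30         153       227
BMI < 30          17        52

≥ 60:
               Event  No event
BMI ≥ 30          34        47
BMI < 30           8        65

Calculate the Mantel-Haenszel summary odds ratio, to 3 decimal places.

2.380

OR_MH = Σ(aᵢdᵢ/nᵢ) / Σ(bᵢcᵢ/nᵢ), where nᵢ is the stratum total.
Stratum 1 (< 40): n = 534; a·d/n = 108·199/534 = 40.2472; b·c/n = 63·164/534 = 19.3483
Stratum 2 (40–59): n = 449; a·d/n = 153·52/449 = 17.7194; b·c/n = 227·17/449 = 8.5947
Stratum 3 (≥ 60): n = 154; a·d/n = 34·65/154 = 14.3506; b·c/n = 47·8/154 = 2.4416
OR_MH = (40.2472 + 17.7194 + 14.3506) / (19.3483 + 8.5947 + 2.4416) = 72.3172 / 30.3845 = 2.38007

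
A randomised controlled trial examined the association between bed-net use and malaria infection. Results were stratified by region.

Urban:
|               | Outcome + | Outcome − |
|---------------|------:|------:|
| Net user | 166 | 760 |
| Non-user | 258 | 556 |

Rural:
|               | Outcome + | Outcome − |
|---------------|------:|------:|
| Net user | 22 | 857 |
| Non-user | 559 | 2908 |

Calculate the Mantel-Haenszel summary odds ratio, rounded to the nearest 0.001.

OR_MH = Σ(aᵢdᵢ/nᵢ) / Σ(bᵢcᵢ/nᵢ), where nᵢ is the stratum total.
Stratum 1 (Urban): n = 1740; a·d/n = 166·556/1740 = 53.0437; b·c/n = 760·258/1740 = 112.6897
Stratum 2 (Rural): n = 4346; a·d/n = 22·2908/4346 = 14.7207; b·c/n = 857·559/4346 = 110.2308
OR_MH = (53.0437 + 14.7207) / (112.6897 + 110.2308) = 67.7643 / 222.9204 = 0.30398

0.304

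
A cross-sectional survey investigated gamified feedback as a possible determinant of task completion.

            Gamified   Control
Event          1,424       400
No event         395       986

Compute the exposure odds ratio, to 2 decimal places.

8.89

Reading the table with exposure as columns: a = 1424 (Gamified, case), b = 395 (Gamified, non-case), c = 400 (Control, case), d = 986.
OR = (a·d)/(b·c) = (1424 × 986) / (395 × 400) = 1404064 / 158000 = 8.88648
The odds of task completion are about 8.89 times as high in the gamified group.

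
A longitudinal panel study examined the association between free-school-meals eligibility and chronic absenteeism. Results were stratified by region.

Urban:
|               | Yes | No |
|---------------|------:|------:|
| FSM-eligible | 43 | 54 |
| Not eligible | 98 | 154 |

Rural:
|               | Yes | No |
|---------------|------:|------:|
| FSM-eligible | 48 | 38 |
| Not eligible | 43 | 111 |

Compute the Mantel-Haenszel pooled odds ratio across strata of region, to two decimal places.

OR_MH = Σ(aᵢdᵢ/nᵢ) / Σ(bᵢcᵢ/nᵢ), where nᵢ is the stratum total.
Stratum 1 (Urban): n = 349; a·d/n = 43·154/349 = 18.9742; b·c/n = 54·98/349 = 15.1633
Stratum 2 (Rural): n = 240; a·d/n = 48·111/240 = 22.2000; b·c/n = 38·43/240 = 6.8083
OR_MH = (18.9742 + 22.2000) / (15.1633 + 6.8083) = 41.1742 / 21.9717 = 1.87397

1.87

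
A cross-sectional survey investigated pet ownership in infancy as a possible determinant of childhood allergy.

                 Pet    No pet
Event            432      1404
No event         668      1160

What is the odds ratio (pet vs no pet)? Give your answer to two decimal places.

0.53

Reading the table with exposure as columns: a = 432 (Pet, case), b = 668 (Pet, non-case), c = 1404 (No pet, case), d = 1160.
OR = (a·d)/(b·c) = (432 × 1160) / (668 × 1404) = 501120 / 937872 = 0.53432
Exposure is associated with lower odds of childhood allergy (OR = 0.53 < 1).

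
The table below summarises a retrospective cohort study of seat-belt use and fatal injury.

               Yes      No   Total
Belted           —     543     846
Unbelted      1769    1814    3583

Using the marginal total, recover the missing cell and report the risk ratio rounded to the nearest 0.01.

0.73

The missing cell is in the exposed row: 846 − 543 = 303.
So a = 303, b = 543, c = 1769, d = 1814.
RR = [a/(a+b)] / [c/(c+d)] = (303/846) / (1769/3583) = 0.35816/0.49372 = 0.72542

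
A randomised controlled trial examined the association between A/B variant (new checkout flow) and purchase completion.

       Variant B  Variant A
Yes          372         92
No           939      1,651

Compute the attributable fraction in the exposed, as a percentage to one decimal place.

Reading the table with exposure as columns: a = 372 (Variant B, case), b = 939 (Variant B, non-case), c = 92 (Variant A, case), d = 1651.
Risk in exposed = 372/1311 = 0.28375; risk in unexposed = 92/1743 = 0.05278.
RR = 0.28375/0.05278 = 5.37588
AR% = (RR − 1)/RR × 100 = (5.37588 − 1)/5.37588 × 100 = 81.3984%

81.4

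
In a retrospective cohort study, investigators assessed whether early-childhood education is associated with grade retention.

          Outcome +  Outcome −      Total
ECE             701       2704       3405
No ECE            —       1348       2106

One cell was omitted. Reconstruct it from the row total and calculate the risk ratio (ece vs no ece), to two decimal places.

0.57

The missing cell is in the unexposed row: 2106 − 1348 = 758.
So a = 701, b = 2704, c = 758, d = 1348.
RR = [a/(a+b)] / [c/(c+d)] = (701/3405) / (758/2106) = 0.20587/0.35992 = 0.57199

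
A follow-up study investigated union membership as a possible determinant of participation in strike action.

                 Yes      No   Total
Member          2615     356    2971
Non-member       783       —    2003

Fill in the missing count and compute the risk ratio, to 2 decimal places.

2.25

The missing cell is in the unexposed row: 2003 − 783 = 1220.
So a = 2615, b = 356, c = 783, d = 1220.
RR = [a/(a+b)] / [c/(c+d)] = (2615/2971) / (783/2003) = 0.88018/0.39091 = 2.25158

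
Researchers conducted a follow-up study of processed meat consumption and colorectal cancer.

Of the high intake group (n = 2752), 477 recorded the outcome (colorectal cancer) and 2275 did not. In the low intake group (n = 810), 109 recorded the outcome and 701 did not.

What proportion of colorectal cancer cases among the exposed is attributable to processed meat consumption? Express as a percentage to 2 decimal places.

From the description: a = 477, b = 2275, c = 109, d = 701.
Risk in exposed = 477/2752 = 0.17333; risk in unexposed = 109/810 = 0.13457.
RR = 0.17333/0.13457 = 1.28804
AR% = (RR − 1)/RR × 100 = (1.28804 − 1)/1.28804 × 100 = 22.3625%

22.36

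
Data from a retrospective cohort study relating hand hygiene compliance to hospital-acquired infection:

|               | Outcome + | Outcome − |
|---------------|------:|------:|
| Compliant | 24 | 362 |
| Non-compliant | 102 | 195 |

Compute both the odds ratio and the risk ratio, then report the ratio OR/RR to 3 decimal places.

Cells: a = 24, b = 362, c = 102, d = 195.
OR = (24·195)/(362·102) = 4680/36924 = 0.12675
Risk in exposed = 24/386 = 0.06218; risk in unexposed = 102/297 = 0.34343; RR = 0.18104
OR/RR = 0.12675 / 0.18104 = 0.70009
The outcome is not rare, so the OR lies further from 1 than the RR.

0.700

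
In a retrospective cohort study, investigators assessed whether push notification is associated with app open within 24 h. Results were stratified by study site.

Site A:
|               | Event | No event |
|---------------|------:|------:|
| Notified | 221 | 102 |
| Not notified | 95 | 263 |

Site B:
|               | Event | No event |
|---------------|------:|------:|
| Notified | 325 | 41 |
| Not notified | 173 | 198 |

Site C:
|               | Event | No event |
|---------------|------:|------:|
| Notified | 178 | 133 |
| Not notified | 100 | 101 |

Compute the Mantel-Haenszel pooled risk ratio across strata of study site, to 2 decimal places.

1.82

RR_MH = Σ(aᵢ·n₀ᵢ/nᵢ) / Σ(cᵢ·n₁ᵢ/nᵢ), with n₁ᵢ = aᵢ+bᵢ (exposed), n₀ᵢ = cᵢ+dᵢ (unexposed), nᵢ = n₁ᵢ+n₀ᵢ.
Stratum 1 (Site A): n₁ = 323, n₀ = 358, n = 681; a·n₀/n = 221·358/681 = 116.1791; c·n₁/n = 95·323/681 = 45.0587
Stratum 2 (Site B): n₁ = 366, n₀ = 371, n = 737; a·n₀/n = 325·371/737 = 163.6024; c·n₁/n = 173·366/737 = 85.9132
Stratum 3 (Site C): n₁ = 311, n₀ = 201, n = 512; a·n₀/n = 178·201/512 = 69.8789; c·n₁/n = 100·311/512 = 60.7422
RR_MH = (116.1791 + 163.6024 + 69.8789) / (45.0587 + 85.9132 + 60.7422) = 349.6605 / 191.7141 = 1.82386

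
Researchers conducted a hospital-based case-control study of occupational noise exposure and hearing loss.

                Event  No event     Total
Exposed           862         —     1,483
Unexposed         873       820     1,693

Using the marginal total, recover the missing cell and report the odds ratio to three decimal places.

The missing cell is in the exposed row: 1483 − 862 = 621.
So a = 862, b = 621, c = 873, d = 820.
OR = (a·d)/(b·c) = (862 × 820) / (621 × 873) = 706840 / 542133 = 1.30381

1.304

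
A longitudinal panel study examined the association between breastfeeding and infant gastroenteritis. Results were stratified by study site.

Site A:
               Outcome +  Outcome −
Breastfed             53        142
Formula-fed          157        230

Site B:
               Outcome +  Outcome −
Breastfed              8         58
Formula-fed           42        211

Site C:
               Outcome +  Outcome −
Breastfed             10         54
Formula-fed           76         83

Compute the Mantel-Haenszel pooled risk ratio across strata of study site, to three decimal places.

0.586

RR_MH = Σ(aᵢ·n₀ᵢ/nᵢ) / Σ(cᵢ·n₁ᵢ/nᵢ), with n₁ᵢ = aᵢ+bᵢ (exposed), n₀ᵢ = cᵢ+dᵢ (unexposed), nᵢ = n₁ᵢ+n₀ᵢ.
Stratum 1 (Site A): n₁ = 195, n₀ = 387, n = 582; a·n₀/n = 53·387/582 = 35.2423; c·n₁/n = 157·195/582 = 52.6031
Stratum 2 (Site B): n₁ = 66, n₀ = 253, n = 319; a·n₀/n = 8·253/319 = 6.3448; c·n₁/n = 42·66/319 = 8.6897
Stratum 3 (Site C): n₁ = 64, n₀ = 159, n = 223; a·n₀/n = 10·159/223 = 7.1300; c·n₁/n = 76·64/223 = 21.8117
RR_MH = (35.2423 + 6.3448 + 7.1300) / (52.6031 + 8.6897 + 21.8117) = 48.7171 / 83.1044 = 0.58622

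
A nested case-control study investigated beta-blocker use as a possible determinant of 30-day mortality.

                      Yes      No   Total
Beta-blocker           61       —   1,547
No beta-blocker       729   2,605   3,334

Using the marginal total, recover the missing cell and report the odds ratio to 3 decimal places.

0.147

The missing cell is in the exposed row: 1547 − 61 = 1486.
So a = 61, b = 1486, c = 729, d = 2605.
OR = (a·d)/(b·c) = (61 × 2605) / (1486 × 729) = 158905 / 1083294 = 0.14669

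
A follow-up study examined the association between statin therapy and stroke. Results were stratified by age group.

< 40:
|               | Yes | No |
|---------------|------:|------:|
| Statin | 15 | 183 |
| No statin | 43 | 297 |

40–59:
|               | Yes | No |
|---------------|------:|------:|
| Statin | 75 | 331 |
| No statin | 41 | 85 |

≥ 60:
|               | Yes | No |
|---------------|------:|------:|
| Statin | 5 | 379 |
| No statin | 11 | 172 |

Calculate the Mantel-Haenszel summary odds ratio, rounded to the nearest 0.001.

OR_MH = Σ(aᵢdᵢ/nᵢ) / Σ(bᵢcᵢ/nᵢ), where nᵢ is the stratum total.
Stratum 1 (< 40): n = 538; a·d/n = 15·297/538 = 8.2807; b·c/n = 183·43/538 = 14.6264
Stratum 2 (40–59): n = 532; a·d/n = 75·85/532 = 11.9831; b·c/n = 331·41/532 = 25.5094
Stratum 3 (≥ 60): n = 567; a·d/n = 5·172/567 = 1.5168; b·c/n = 379·11/567 = 7.3527
OR_MH = (8.2807 + 11.9831 + 1.5168) / (14.6264 + 25.5094 + 7.3527) = 21.7805 / 47.4885 = 0.45865

0.459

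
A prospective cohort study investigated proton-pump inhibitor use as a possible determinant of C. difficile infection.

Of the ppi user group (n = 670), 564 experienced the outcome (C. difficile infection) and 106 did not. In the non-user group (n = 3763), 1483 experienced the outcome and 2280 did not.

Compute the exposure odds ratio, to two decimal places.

From the description: a = 564, b = 106, c = 1483, d = 2280.
OR = (a·d)/(b·c) = (564 × 2280) / (106 × 1483) = 1285920 / 157198 = 8.18026
The odds of C. difficile infection are about 8.18 times as high in the ppi user group.

8.18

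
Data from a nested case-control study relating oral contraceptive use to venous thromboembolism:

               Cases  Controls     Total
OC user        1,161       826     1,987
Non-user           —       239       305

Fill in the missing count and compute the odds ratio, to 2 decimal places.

The missing cell is in the unexposed row: 305 − 239 = 66.
So a = 1161, b = 826, c = 66, d = 239.
OR = (a·d)/(b·c) = (1161 × 239) / (826 × 66) = 277479 / 54516 = 5.08986

5.09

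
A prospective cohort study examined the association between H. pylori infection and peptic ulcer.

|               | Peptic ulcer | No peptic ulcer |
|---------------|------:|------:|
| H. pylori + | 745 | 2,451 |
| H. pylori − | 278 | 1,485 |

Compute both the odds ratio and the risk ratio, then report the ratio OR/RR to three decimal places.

Cells: a = 745, b = 2451, c = 278, d = 1485.
OR = (745·1485)/(2451·278) = 1106325/681378 = 1.62366
Risk in exposed = 745/3196 = 0.23310; risk in unexposed = 278/1763 = 0.15769; RR = 1.47828
OR/RR = 1.62366 / 1.47828 = 1.09834
The outcome is not rare, so the OR lies further from 1 than the RR.

1.098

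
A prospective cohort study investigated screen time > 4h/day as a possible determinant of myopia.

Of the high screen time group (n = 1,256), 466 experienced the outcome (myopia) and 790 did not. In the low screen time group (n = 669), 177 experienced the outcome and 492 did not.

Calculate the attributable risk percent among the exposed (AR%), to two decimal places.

28.69

From the description: a = 466, b = 790, c = 177, d = 492.
Risk in exposed = 466/1256 = 0.37102; risk in unexposed = 177/669 = 0.26457.
RR = 0.37102/0.26457 = 1.40233
AR% = (RR − 1)/RR × 100 = (1.40233 − 1)/1.40233 × 100 = 28.6899%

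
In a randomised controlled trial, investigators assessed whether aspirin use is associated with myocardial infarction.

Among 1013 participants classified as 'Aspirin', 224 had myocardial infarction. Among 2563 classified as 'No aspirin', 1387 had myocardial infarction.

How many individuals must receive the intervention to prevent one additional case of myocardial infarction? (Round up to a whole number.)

Risk in treated group = 224/1013 = 0.22113; risk in control = 1387/2563 = 0.54116.
Absolute risk reduction = 0.54116 − 0.22113 = 0.32004
NNT = 1 / ARR = 1 / 0.32004 = 3.125 → round up → 4

4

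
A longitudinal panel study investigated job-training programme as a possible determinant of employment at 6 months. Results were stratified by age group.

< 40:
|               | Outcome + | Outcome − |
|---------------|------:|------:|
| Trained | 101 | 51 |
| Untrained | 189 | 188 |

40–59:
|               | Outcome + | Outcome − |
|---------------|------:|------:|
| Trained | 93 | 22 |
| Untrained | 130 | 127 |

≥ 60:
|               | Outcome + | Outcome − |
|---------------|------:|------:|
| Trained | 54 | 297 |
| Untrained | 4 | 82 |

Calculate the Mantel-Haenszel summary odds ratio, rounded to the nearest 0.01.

OR_MH = Σ(aᵢdᵢ/nᵢ) / Σ(bᵢcᵢ/nᵢ), where nᵢ is the stratum total.
Stratum 1 (< 40): n = 529; a·d/n = 101·188/529 = 35.8941; b·c/n = 51·189/529 = 18.2212
Stratum 2 (40–59): n = 372; a·d/n = 93·127/372 = 31.7500; b·c/n = 22·130/372 = 7.6882
Stratum 3 (≥ 60): n = 437; a·d/n = 54·82/437 = 10.1327; b·c/n = 297·4/437 = 2.7185
OR_MH = (35.8941 + 31.7500 + 10.1327) / (18.2212 + 7.6882 + 2.7185) = 77.7769 / 28.6279 = 2.71682

2.72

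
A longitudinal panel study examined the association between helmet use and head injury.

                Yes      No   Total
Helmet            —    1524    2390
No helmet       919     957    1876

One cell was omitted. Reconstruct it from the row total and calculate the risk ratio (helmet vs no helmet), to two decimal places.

The missing cell is in the exposed row: 2390 − 1524 = 866.
So a = 866, b = 1524, c = 919, d = 957.
RR = [a/(a+b)] / [c/(c+d)] = (866/2390) / (919/1876) = 0.36234/0.48987 = 0.73967

0.74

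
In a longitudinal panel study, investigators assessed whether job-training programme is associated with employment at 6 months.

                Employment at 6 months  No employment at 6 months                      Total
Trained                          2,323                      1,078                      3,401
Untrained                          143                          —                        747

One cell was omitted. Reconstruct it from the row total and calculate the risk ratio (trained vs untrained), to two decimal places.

The missing cell is in the unexposed row: 747 − 143 = 604.
So a = 2323, b = 1078, c = 143, d = 604.
RR = [a/(a+b)] / [c/(c+d)] = (2323/3401) / (143/747) = 0.68303/0.19143 = 3.56802

3.57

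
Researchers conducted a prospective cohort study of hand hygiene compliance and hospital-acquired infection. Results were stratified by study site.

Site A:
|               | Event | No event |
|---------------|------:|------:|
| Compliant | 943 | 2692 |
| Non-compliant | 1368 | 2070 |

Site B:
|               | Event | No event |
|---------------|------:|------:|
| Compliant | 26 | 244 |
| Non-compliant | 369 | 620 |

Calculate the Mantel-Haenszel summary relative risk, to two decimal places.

RR_MH = Σ(aᵢ·n₀ᵢ/nᵢ) / Σ(cᵢ·n₁ᵢ/nᵢ), with n₁ᵢ = aᵢ+bᵢ (exposed), n₀ᵢ = cᵢ+dᵢ (unexposed), nᵢ = n₁ᵢ+n₀ᵢ.
Stratum 1 (Site A): n₁ = 3635, n₀ = 3438, n = 7073; a·n₀/n = 943·3438/7073 = 458.3676; c·n₁/n = 1368·3635/7073 = 703.0510
Stratum 2 (Site B): n₁ = 270, n₀ = 989, n = 1259; a·n₀/n = 26·989/1259 = 20.4241; c·n₁/n = 369·270/1259 = 79.1342
RR_MH = (458.3676 + 20.4241) / (703.0510 + 79.1342) = 478.7917 / 782.1853 = 0.61212

0.61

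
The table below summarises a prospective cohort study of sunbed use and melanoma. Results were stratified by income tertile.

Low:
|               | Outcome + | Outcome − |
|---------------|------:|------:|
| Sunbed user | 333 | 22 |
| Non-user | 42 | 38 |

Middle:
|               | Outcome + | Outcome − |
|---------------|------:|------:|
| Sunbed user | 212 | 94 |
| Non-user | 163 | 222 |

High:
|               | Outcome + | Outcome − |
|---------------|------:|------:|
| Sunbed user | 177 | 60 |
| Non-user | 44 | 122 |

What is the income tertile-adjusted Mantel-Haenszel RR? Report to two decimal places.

1.91

RR_MH = Σ(aᵢ·n₀ᵢ/nᵢ) / Σ(cᵢ·n₁ᵢ/nᵢ), with n₁ᵢ = aᵢ+bᵢ (exposed), n₀ᵢ = cᵢ+dᵢ (unexposed), nᵢ = n₁ᵢ+n₀ᵢ.
Stratum 1 (Low): n₁ = 355, n₀ = 80, n = 435; a·n₀/n = 333·80/435 = 61.2414; c·n₁/n = 42·355/435 = 34.2759
Stratum 2 (Middle): n₁ = 306, n₀ = 385, n = 691; a·n₀/n = 212·385/691 = 118.1187; c·n₁/n = 163·306/691 = 72.1823
Stratum 3 (High): n₁ = 237, n₀ = 166, n = 403; a·n₀/n = 177·166/403 = 72.9082; c·n₁/n = 44·237/403 = 25.8759
RR_MH = (61.2414 + 118.1187 + 72.9082) / (34.2759 + 72.1823 + 25.8759) = 252.2682 / 132.3341 = 1.90630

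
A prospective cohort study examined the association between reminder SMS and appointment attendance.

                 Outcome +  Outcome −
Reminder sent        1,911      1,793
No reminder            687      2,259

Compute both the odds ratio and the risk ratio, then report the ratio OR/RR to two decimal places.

1.58

Cells: a = 1911, b = 1793, c = 687, d = 2259.
OR = (1911·2259)/(1793·687) = 4316949/1231791 = 3.50461
Risk in exposed = 1911/3704 = 0.51593; risk in unexposed = 687/2946 = 0.23320; RR = 2.21241
OR/RR = 3.50461 / 2.21241 = 1.58407
The outcome is not rare, so the OR lies further from 1 than the RR.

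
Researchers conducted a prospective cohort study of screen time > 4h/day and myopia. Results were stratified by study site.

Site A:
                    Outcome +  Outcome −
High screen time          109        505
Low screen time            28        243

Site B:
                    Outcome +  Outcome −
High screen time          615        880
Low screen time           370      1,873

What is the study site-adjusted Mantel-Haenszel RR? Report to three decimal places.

2.404

RR_MH = Σ(aᵢ·n₀ᵢ/nᵢ) / Σ(cᵢ·n₁ᵢ/nᵢ), with n₁ᵢ = aᵢ+bᵢ (exposed), n₀ᵢ = cᵢ+dᵢ (unexposed), nᵢ = n₁ᵢ+n₀ᵢ.
Stratum 1 (Site A): n₁ = 614, n₀ = 271, n = 885; a·n₀/n = 109·271/885 = 33.3774; c·n₁/n = 28·614/885 = 19.4260
Stratum 2 (Site B): n₁ = 1495, n₀ = 2243, n = 3738; a·n₀/n = 615·2243/3738 = 369.0329; c·n₁/n = 370·1495/3738 = 147.9802
RR_MH = (33.3774 + 369.0329) / (19.4260 + 147.9802) = 402.4103 / 167.4062 = 2.40380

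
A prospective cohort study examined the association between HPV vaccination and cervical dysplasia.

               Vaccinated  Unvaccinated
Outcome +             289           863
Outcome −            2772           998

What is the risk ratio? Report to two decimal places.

0.20

Reading the table with exposure as columns: a = 289 (Vaccinated, case), b = 2772 (Vaccinated, non-case), c = 863 (Unvaccinated, case), d = 998.
Risk in exposed = 289/3061 = 0.09441; risk in unexposed = 863/1861 = 0.46373.
RR = 0.09441 / 0.46373 = 0.20360
The risk is 80% lower among the exposed than among the unexposed.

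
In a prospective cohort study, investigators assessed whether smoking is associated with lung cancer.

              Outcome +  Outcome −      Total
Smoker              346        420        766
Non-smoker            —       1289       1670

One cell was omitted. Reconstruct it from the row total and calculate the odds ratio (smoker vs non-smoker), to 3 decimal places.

The missing cell is in the unexposed row: 1670 − 1289 = 381.
So a = 346, b = 420, c = 381, d = 1289.
OR = (a·d)/(b·c) = (346 × 1289) / (420 × 381) = 445994 / 160020 = 2.78711

2.787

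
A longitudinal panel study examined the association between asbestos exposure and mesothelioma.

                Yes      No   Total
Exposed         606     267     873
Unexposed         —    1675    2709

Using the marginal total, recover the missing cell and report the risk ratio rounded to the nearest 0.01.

1.82

The missing cell is in the unexposed row: 2709 − 1675 = 1034.
So a = 606, b = 267, c = 1034, d = 1675.
RR = [a/(a+b)] / [c/(c+d)] = (606/873) / (1034/2709) = 0.69416/0.38169 = 1.81864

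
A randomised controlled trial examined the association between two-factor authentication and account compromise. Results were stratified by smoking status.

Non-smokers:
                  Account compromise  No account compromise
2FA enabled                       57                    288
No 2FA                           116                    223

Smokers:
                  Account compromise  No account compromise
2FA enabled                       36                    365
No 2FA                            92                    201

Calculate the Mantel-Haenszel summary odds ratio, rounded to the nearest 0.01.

0.30

OR_MH = Σ(aᵢdᵢ/nᵢ) / Σ(bᵢcᵢ/nᵢ), where nᵢ is the stratum total.
Stratum 1 (Non-smokers): n = 684; a·d/n = 57·223/684 = 18.5833; b·c/n = 288·116/684 = 48.8421
Stratum 2 (Smokers): n = 694; a·d/n = 36·201/694 = 10.4265; b·c/n = 365·92/694 = 48.3862
OR_MH = (18.5833 + 10.4265) / (48.8421 + 48.3862) = 29.0098 / 97.2283 = 0.29837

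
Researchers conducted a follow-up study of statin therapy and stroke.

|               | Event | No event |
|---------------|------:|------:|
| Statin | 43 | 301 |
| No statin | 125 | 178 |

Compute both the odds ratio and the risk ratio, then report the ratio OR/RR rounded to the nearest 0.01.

Cells: a = 43, b = 301, c = 125, d = 178.
OR = (43·178)/(301·125) = 7654/37625 = 0.20343
Risk in exposed = 43/344 = 0.12500; risk in unexposed = 125/303 = 0.41254; RR = 0.30300
OR/RR = 0.20343 / 0.30300 = 0.67138
The outcome is not rare, so the OR lies further from 1 than the RR.

0.67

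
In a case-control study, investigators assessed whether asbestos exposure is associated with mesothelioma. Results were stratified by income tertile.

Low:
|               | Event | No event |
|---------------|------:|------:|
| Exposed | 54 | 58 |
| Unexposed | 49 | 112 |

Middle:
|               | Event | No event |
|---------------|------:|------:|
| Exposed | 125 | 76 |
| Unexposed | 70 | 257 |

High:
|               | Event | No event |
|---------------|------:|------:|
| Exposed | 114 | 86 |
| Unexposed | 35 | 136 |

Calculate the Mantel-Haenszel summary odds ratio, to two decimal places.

OR_MH = Σ(aᵢdᵢ/nᵢ) / Σ(bᵢcᵢ/nᵢ), where nᵢ is the stratum total.
Stratum 1 (Low): n = 273; a·d/n = 54·112/273 = 22.1538; b·c/n = 58·49/273 = 10.4103
Stratum 2 (Middle): n = 528; a·d/n = 125·257/528 = 60.8428; b·c/n = 76·70/528 = 10.0758
Stratum 3 (High): n = 371; a·d/n = 114·136/371 = 41.7898; b·c/n = 86·35/371 = 8.1132
OR_MH = (22.1538 + 60.8428 + 41.7898) / (10.4103 + 10.0758 + 8.1132) = 124.7864 / 28.5992 = 4.36328

4.36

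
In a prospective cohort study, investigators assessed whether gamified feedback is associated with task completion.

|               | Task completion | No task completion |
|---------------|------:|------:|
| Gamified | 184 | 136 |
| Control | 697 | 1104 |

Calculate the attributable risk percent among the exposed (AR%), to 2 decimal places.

32.69

Cells: a = 184, b = 136, c = 697, d = 1104.
Risk in exposed = 184/320 = 0.57500; risk in unexposed = 697/1801 = 0.38701.
RR = 0.57500/0.38701 = 1.48576
AR% = (RR − 1)/RR × 100 = (1.48576 − 1)/1.48576 × 100 = 32.6944%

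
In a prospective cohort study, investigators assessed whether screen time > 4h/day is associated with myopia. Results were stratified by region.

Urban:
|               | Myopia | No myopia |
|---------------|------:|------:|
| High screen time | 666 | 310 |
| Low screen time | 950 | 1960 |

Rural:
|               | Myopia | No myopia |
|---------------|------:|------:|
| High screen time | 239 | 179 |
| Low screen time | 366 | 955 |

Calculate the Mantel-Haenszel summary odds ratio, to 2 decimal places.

4.12

OR_MH = Σ(aᵢdᵢ/nᵢ) / Σ(bᵢcᵢ/nᵢ), where nᵢ is the stratum total.
Stratum 1 (Urban): n = 3886; a·d/n = 666·1960/3886 = 335.9135; b·c/n = 310·950/3886 = 75.7849
Stratum 2 (Rural): n = 1739; a·d/n = 239·955/1739 = 131.2507; b·c/n = 179·366/1739 = 37.6734
OR_MH = (335.9135 + 131.2507) / (75.7849 + 37.6734) = 467.1643 / 113.4582 = 4.11750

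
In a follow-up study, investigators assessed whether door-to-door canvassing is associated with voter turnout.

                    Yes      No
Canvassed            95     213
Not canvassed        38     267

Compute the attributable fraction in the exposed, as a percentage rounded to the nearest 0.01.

Cells: a = 95, b = 213, c = 38, d = 267.
Risk in exposed = 95/308 = 0.30844; risk in unexposed = 38/305 = 0.12459.
RR = 0.30844/0.12459 = 2.47565
AR% = (RR − 1)/RR × 100 = (2.47565 − 1)/2.47565 × 100 = 59.6066%

59.61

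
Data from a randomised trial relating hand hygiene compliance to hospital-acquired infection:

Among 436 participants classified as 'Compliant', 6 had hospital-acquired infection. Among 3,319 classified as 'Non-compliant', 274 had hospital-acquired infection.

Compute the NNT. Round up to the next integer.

15

Risk in treated group = 6/436 = 0.01376; risk in control = 274/3319 = 0.08255.
Absolute risk reduction = 0.08255 − 0.01376 = 0.06879
NNT = 1 / ARR = 1 / 0.06879 = 14.536 → round up → 15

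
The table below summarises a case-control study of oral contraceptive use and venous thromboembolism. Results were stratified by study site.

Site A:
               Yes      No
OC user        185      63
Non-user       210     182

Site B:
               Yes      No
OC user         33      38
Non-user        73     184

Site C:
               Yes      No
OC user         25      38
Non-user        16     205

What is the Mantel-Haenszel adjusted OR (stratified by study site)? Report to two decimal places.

2.85

OR_MH = Σ(aᵢdᵢ/nᵢ) / Σ(bᵢcᵢ/nᵢ), where nᵢ is the stratum total.
Stratum 1 (Site A): n = 640; a·d/n = 185·182/640 = 52.6094; b·c/n = 63·210/640 = 20.6719
Stratum 2 (Site B): n = 328; a·d/n = 33·184/328 = 18.5122; b·c/n = 38·73/328 = 8.4573
Stratum 3 (Site C): n = 284; a·d/n = 25·205/284 = 18.0458; b·c/n = 38·16/284 = 2.1408
OR_MH = (52.6094 + 18.5122 + 18.0458) / (20.6719 + 8.4573 + 2.1408) = 89.1673 / 31.2700 = 2.85153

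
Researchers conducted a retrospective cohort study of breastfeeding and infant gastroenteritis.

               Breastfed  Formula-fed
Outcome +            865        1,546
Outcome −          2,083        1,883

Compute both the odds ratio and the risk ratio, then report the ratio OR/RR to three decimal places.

0.777

Reading the table with exposure as columns: a = 865 (Breastfed, case), b = 2083 (Breastfed, non-case), c = 1546 (Formula-fed, case), d = 1883.
OR = (865·1883)/(2083·1546) = 1628795/3220318 = 0.50579
Risk in exposed = 865/2948 = 0.29342; risk in unexposed = 1546/3429 = 0.45086; RR = 0.65080
OR/RR = 0.50579 / 0.65080 = 0.77718
The outcome is not rare, so the OR lies further from 1 than the RR.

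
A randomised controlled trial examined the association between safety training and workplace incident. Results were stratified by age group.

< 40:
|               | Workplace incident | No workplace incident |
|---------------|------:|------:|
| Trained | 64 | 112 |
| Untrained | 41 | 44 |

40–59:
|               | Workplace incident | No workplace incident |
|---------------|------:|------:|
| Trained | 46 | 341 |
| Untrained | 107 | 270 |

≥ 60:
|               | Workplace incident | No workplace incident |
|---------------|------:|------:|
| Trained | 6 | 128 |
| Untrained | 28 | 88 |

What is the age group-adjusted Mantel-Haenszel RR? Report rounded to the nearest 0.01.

0.48

RR_MH = Σ(aᵢ·n₀ᵢ/nᵢ) / Σ(cᵢ·n₁ᵢ/nᵢ), with n₁ᵢ = aᵢ+bᵢ (exposed), n₀ᵢ = cᵢ+dᵢ (unexposed), nᵢ = n₁ᵢ+n₀ᵢ.
Stratum 1 (< 40): n₁ = 176, n₀ = 85, n = 261; a·n₀/n = 64·85/261 = 20.8429; c·n₁/n = 41·176/261 = 27.6475
Stratum 2 (40–59): n₁ = 387, n₀ = 377, n = 764; a·n₀/n = 46·377/764 = 22.6990; c·n₁/n = 107·387/764 = 54.2003
Stratum 3 (≥ 60): n₁ = 134, n₀ = 116, n = 250; a·n₀/n = 6·116/250 = 2.7840; c·n₁/n = 28·134/250 = 15.0080
RR_MH = (20.8429 + 22.6990 + 2.7840) / (27.6475 + 54.2003 + 15.0080) = 46.3259 / 96.8558 = 0.47830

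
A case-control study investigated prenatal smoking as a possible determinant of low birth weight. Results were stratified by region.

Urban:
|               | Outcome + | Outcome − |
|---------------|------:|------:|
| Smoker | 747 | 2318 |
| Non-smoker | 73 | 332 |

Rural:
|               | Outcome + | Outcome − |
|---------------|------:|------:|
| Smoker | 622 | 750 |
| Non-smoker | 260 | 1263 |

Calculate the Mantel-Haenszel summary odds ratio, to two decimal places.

2.95

OR_MH = Σ(aᵢdᵢ/nᵢ) / Σ(bᵢcᵢ/nᵢ), where nᵢ is the stratum total.
Stratum 1 (Urban): n = 3470; a·d/n = 747·332/3470 = 71.4709; b·c/n = 2318·73/3470 = 48.7648
Stratum 2 (Rural): n = 2895; a·d/n = 622·1263/2895 = 271.3596; b·c/n = 750·260/2895 = 67.3575
OR_MH = (71.4709 + 271.3596) / (48.7648 + 67.3575) = 342.8305 / 116.1224 = 2.95232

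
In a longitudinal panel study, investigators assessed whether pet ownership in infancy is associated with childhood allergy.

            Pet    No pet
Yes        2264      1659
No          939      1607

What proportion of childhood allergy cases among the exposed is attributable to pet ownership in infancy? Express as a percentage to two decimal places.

Reading the table with exposure as columns: a = 2264 (Pet, case), b = 939 (Pet, non-case), c = 1659 (No pet, case), d = 1607.
Risk in exposed = 2264/3203 = 0.70684; risk in unexposed = 1659/3266 = 0.50796.
RR = 0.70684/0.50796 = 1.39152
AR% = (RR − 1)/RR × 100 = (1.39152 − 1)/1.39152 × 100 = 28.1361%

28.14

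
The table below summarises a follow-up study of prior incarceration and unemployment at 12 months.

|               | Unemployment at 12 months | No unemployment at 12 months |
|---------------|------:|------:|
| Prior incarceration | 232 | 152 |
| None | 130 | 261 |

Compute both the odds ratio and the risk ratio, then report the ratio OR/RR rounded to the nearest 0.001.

Cells: a = 232, b = 152, c = 130, d = 261.
OR = (232·261)/(152·130) = 60552/19760 = 3.06437
Risk in exposed = 232/384 = 0.60417; risk in unexposed = 130/391 = 0.33248; RR = 1.81715
OR/RR = 3.06437 / 1.81715 = 1.68636
The outcome is not rare, so the OR lies further from 1 than the RR.

1.686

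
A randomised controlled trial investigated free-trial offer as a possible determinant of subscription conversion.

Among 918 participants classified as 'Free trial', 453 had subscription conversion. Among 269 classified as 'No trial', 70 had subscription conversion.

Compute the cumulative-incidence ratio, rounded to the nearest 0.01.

From the description: a = 453, b = 465, c = 70, d = 199.
Risk in exposed = 453/918 = 0.49346; risk in unexposed = 70/269 = 0.26022.
RR = 0.49346 / 0.26022 = 1.89631
The risk among the exposed is 1.90 times that among the unexposed.

1.90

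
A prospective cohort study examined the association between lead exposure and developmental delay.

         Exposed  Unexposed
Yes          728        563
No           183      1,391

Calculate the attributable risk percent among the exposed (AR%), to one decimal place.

Reading the table with exposure as columns: a = 728 (Exposed, case), b = 183 (Exposed, non-case), c = 563 (Unexposed, case), d = 1391.
Risk in exposed = 728/911 = 0.79912; risk in unexposed = 563/1954 = 0.28813.
RR = 0.79912/0.28813 = 2.77351
AR% = (RR − 1)/RR × 100 = (2.77351 − 1)/2.77351 × 100 = 63.9446%

63.9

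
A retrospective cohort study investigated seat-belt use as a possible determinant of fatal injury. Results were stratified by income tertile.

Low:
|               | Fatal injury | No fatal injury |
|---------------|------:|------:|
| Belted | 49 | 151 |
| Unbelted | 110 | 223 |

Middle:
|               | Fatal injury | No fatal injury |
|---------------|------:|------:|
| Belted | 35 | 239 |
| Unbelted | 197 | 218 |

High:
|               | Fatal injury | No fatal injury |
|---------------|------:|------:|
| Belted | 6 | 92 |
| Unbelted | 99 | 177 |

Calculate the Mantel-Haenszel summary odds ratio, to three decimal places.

OR_MH = Σ(aᵢdᵢ/nᵢ) / Σ(bᵢcᵢ/nᵢ), where nᵢ is the stratum total.
Stratum 1 (Low): n = 533; a·d/n = 49·223/533 = 20.5009; b·c/n = 151·110/533 = 31.1632
Stratum 2 (Middle): n = 689; a·d/n = 35·218/689 = 11.0740; b·c/n = 239·197/689 = 68.3353
Stratum 3 (High): n = 374; a·d/n = 6·177/374 = 2.8396; b·c/n = 92·99/374 = 24.3529
OR_MH = (20.5009 + 11.0740 + 2.8396) / (31.1632 + 68.3353 + 24.3529) = 34.4145 / 123.8514 = 0.27787

0.278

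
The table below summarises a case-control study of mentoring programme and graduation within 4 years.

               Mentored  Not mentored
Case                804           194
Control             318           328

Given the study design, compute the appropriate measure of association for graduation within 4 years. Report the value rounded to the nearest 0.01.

4.27

Reading the table with exposure as columns: a = 804 (Mentored, case), b = 318 (Mentored, non-case), c = 194 (Not mentored, case), d = 328.
This is a case-control study: participants were sampled on outcome status, so risks in the source population cannot be estimated directly — relative risk is not valid here. The odds ratio is the appropriate measure.
OR = (a·d)/(b·c) = (804 × 328) / (318 × 194) = 263712 / 61692 = 4.27465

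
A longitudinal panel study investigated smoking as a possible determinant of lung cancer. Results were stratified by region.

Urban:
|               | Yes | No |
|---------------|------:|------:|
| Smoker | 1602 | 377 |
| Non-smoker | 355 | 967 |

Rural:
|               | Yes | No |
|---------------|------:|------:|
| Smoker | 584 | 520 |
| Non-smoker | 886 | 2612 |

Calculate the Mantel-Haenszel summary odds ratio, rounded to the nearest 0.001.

OR_MH = Σ(aᵢdᵢ/nᵢ) / Σ(bᵢcᵢ/nᵢ), where nᵢ is the stratum total.
Stratum 1 (Urban): n = 3301; a·d/n = 1602·967/3301 = 469.2923; b·c/n = 377·355/3301 = 40.5438
Stratum 2 (Rural): n = 4602; a·d/n = 584·2612/4602 = 331.4663; b·c/n = 520·886/4602 = 100.1130
OR_MH = (469.2923 + 331.4663) / (40.5438 + 100.1130) = 800.7587 / 140.6568 = 5.69300

5.693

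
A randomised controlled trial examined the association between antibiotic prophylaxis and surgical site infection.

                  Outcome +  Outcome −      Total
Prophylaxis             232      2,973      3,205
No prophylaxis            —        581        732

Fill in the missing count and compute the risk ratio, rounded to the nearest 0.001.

0.351

The missing cell is in the unexposed row: 732 − 581 = 151.
So a = 232, b = 2973, c = 151, d = 581.
RR = [a/(a+b)] / [c/(c+d)] = (232/3205) / (151/732) = 0.07239/0.20628 = 0.35091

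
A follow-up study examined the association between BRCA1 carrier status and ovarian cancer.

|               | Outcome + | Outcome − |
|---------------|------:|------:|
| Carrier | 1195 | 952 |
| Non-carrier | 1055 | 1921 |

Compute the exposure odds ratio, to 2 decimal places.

Cells: a = 1195, b = 952, c = 1055, d = 1921.
OR = (a·d)/(b·c) = (1195 × 1921) / (952 × 1055) = 2295595 / 1004360 = 2.28563
The odds of ovarian cancer are about 2.29 times as high in the carrier group.

2.29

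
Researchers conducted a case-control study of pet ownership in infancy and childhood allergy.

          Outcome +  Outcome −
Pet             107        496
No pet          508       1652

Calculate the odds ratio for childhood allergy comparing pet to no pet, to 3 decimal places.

0.702

Cells: a = 107, b = 496, c = 508, d = 1652.
OR = (a·d)/(b·c) = (107 × 1652) / (496 × 508) = 176764 / 251968 = 0.70153
Exposure is associated with lower odds of childhood allergy (OR = 0.70 < 1).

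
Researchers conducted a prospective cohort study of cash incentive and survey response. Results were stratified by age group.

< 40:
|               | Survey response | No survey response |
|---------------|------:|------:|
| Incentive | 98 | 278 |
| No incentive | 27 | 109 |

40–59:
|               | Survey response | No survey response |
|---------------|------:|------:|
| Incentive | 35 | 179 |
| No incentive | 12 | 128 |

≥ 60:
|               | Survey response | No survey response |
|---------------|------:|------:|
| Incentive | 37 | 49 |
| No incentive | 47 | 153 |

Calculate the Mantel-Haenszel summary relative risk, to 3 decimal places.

1.595

RR_MH = Σ(aᵢ·n₀ᵢ/nᵢ) / Σ(cᵢ·n₁ᵢ/nᵢ), with n₁ᵢ = aᵢ+bᵢ (exposed), n₀ᵢ = cᵢ+dᵢ (unexposed), nᵢ = n₁ᵢ+n₀ᵢ.
Stratum 1 (< 40): n₁ = 376, n₀ = 136, n = 512; a·n₀/n = 98·136/512 = 26.0312; c·n₁/n = 27·376/512 = 19.8281
Stratum 2 (40–59): n₁ = 214, n₀ = 140, n = 354; a·n₀/n = 35·140/354 = 13.8418; c·n₁/n = 12·214/354 = 7.2542
Stratum 3 (≥ 60): n₁ = 86, n₀ = 200, n = 286; a·n₀/n = 37·200/286 = 25.8741; c·n₁/n = 47·86/286 = 14.1329
RR_MH = (26.0312 + 13.8418 + 25.8741) / (19.8281 + 7.2542 + 14.1329) = 65.7472 / 41.2152 = 1.59522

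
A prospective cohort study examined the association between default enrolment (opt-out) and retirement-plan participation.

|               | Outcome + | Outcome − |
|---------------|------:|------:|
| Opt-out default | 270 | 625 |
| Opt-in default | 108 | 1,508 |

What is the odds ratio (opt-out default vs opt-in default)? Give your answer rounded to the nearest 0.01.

Cells: a = 270, b = 625, c = 108, d = 1508.
OR = (a·d)/(b·c) = (270 × 1508) / (625 × 108) = 407160 / 67500 = 6.03200
The odds of retirement-plan participation are about 6.03 times as high in the opt-out default group.

6.03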